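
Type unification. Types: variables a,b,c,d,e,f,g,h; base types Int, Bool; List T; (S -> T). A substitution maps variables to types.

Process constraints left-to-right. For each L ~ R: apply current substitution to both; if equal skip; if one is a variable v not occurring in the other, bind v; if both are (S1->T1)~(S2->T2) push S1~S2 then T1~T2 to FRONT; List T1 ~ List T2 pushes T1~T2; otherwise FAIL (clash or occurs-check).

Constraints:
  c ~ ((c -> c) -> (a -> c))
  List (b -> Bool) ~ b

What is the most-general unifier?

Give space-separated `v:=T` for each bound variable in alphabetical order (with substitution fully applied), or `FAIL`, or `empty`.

step 1: unify c ~ ((c -> c) -> (a -> c))  [subst: {-} | 1 pending]
  occurs-check fail: c in ((c -> c) -> (a -> c))

Answer: FAIL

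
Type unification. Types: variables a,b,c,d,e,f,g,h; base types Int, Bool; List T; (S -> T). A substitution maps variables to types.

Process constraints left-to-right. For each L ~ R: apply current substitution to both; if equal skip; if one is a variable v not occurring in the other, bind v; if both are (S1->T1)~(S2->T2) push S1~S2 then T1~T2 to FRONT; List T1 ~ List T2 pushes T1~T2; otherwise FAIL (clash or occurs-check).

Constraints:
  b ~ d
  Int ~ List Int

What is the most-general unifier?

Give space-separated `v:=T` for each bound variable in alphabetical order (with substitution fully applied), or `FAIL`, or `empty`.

step 1: unify b ~ d  [subst: {-} | 1 pending]
  bind b := d
step 2: unify Int ~ List Int  [subst: {b:=d} | 0 pending]
  clash: Int vs List Int

Answer: FAIL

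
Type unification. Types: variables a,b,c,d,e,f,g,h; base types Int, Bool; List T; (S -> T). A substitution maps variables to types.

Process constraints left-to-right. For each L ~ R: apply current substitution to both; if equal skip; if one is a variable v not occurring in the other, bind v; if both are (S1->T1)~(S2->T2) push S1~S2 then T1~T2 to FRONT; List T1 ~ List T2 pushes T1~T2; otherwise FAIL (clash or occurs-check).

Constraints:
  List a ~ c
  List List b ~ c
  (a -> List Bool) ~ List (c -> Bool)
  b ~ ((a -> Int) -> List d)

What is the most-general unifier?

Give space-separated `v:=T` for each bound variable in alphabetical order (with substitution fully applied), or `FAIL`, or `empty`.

step 1: unify List a ~ c  [subst: {-} | 3 pending]
  bind c := List a
step 2: unify List List b ~ List a  [subst: {c:=List a} | 2 pending]
  -> decompose List: push List b~a
step 3: unify List b ~ a  [subst: {c:=List a} | 2 pending]
  bind a := List b
step 4: unify (List b -> List Bool) ~ List (List List b -> Bool)  [subst: {c:=List a, a:=List b} | 1 pending]
  clash: (List b -> List Bool) vs List (List List b -> Bool)

Answer: FAIL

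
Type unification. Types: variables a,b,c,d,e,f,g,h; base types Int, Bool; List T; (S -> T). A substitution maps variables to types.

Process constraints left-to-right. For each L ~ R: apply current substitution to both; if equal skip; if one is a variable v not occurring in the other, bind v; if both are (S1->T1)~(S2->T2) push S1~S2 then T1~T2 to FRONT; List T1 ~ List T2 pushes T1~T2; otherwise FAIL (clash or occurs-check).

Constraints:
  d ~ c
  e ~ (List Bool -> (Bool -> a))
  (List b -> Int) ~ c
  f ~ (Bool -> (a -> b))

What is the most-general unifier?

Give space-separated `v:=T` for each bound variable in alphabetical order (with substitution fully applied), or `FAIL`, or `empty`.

Answer: c:=(List b -> Int) d:=(List b -> Int) e:=(List Bool -> (Bool -> a)) f:=(Bool -> (a -> b))

Derivation:
step 1: unify d ~ c  [subst: {-} | 3 pending]
  bind d := c
step 2: unify e ~ (List Bool -> (Bool -> a))  [subst: {d:=c} | 2 pending]
  bind e := (List Bool -> (Bool -> a))
step 3: unify (List b -> Int) ~ c  [subst: {d:=c, e:=(List Bool -> (Bool -> a))} | 1 pending]
  bind c := (List b -> Int)
step 4: unify f ~ (Bool -> (a -> b))  [subst: {d:=c, e:=(List Bool -> (Bool -> a)), c:=(List b -> Int)} | 0 pending]
  bind f := (Bool -> (a -> b))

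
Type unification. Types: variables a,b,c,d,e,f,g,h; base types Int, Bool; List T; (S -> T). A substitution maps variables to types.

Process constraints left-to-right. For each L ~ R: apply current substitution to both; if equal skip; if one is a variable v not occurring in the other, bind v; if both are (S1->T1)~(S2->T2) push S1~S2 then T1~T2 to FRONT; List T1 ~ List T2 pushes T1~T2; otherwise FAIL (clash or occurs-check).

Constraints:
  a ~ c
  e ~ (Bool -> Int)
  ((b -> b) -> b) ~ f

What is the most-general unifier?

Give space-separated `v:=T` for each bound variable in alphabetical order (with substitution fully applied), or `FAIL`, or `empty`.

step 1: unify a ~ c  [subst: {-} | 2 pending]
  bind a := c
step 2: unify e ~ (Bool -> Int)  [subst: {a:=c} | 1 pending]
  bind e := (Bool -> Int)
step 3: unify ((b -> b) -> b) ~ f  [subst: {a:=c, e:=(Bool -> Int)} | 0 pending]
  bind f := ((b -> b) -> b)

Answer: a:=c e:=(Bool -> Int) f:=((b -> b) -> b)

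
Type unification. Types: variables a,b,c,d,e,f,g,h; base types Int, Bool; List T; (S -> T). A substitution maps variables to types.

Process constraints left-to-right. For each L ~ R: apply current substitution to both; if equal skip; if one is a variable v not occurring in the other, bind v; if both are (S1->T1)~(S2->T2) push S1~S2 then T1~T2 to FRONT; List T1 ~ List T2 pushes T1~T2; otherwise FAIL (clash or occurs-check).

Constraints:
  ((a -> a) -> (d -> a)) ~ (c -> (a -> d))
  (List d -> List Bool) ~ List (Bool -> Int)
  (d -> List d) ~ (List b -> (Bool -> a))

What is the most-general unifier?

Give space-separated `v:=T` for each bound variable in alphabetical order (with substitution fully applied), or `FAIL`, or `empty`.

Answer: FAIL

Derivation:
step 1: unify ((a -> a) -> (d -> a)) ~ (c -> (a -> d))  [subst: {-} | 2 pending]
  -> decompose arrow: push (a -> a)~c, (d -> a)~(a -> d)
step 2: unify (a -> a) ~ c  [subst: {-} | 3 pending]
  bind c := (a -> a)
step 3: unify (d -> a) ~ (a -> d)  [subst: {c:=(a -> a)} | 2 pending]
  -> decompose arrow: push d~a, a~d
step 4: unify d ~ a  [subst: {c:=(a -> a)} | 3 pending]
  bind d := a
step 5: unify a ~ a  [subst: {c:=(a -> a), d:=a} | 2 pending]
  -> identical, skip
step 6: unify (List a -> List Bool) ~ List (Bool -> Int)  [subst: {c:=(a -> a), d:=a} | 1 pending]
  clash: (List a -> List Bool) vs List (Bool -> Int)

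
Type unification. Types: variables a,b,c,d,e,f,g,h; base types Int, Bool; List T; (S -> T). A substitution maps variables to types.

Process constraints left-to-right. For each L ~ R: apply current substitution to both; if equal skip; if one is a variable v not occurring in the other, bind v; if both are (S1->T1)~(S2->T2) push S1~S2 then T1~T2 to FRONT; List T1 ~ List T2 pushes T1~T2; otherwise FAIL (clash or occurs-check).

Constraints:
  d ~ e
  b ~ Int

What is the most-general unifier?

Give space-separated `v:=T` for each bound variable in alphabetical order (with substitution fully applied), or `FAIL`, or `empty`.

Answer: b:=Int d:=e

Derivation:
step 1: unify d ~ e  [subst: {-} | 1 pending]
  bind d := e
step 2: unify b ~ Int  [subst: {d:=e} | 0 pending]
  bind b := Int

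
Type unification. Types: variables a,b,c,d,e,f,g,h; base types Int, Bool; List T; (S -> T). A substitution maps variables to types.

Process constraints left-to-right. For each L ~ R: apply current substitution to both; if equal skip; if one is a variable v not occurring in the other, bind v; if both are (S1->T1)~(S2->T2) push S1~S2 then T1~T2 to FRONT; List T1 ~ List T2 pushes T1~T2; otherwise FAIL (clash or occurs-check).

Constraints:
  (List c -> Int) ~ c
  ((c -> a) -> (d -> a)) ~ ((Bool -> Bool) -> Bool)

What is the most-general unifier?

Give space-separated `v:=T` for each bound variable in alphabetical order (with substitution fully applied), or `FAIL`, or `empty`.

Answer: FAIL

Derivation:
step 1: unify (List c -> Int) ~ c  [subst: {-} | 1 pending]
  occurs-check fail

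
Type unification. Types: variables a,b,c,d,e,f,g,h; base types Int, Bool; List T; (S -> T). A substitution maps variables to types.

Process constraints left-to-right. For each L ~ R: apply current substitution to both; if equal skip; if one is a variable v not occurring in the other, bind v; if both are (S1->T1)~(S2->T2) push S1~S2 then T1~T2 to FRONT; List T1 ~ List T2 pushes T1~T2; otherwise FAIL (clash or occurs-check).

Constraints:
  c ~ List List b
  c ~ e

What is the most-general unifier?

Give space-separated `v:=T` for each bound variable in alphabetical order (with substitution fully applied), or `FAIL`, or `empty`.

Answer: c:=List List b e:=List List b

Derivation:
step 1: unify c ~ List List b  [subst: {-} | 1 pending]
  bind c := List List b
step 2: unify List List b ~ e  [subst: {c:=List List b} | 0 pending]
  bind e := List List b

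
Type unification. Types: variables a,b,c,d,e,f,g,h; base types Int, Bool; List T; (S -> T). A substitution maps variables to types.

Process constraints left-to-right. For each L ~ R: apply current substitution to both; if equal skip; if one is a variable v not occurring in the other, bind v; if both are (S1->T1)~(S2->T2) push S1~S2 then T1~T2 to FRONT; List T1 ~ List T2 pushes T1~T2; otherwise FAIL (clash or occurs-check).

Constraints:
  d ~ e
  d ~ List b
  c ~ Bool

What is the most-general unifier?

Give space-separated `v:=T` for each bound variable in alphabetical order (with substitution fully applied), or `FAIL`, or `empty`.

step 1: unify d ~ e  [subst: {-} | 2 pending]
  bind d := e
step 2: unify e ~ List b  [subst: {d:=e} | 1 pending]
  bind e := List b
step 3: unify c ~ Bool  [subst: {d:=e, e:=List b} | 0 pending]
  bind c := Bool

Answer: c:=Bool d:=List b e:=List b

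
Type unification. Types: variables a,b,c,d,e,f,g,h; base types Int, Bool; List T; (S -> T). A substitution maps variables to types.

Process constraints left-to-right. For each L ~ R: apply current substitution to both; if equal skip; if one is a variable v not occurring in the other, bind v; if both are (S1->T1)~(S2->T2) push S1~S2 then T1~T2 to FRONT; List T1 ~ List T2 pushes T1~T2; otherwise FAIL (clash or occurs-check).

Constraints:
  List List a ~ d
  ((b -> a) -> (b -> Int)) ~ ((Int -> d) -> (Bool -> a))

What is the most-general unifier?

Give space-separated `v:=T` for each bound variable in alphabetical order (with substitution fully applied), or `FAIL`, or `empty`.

Answer: FAIL

Derivation:
step 1: unify List List a ~ d  [subst: {-} | 1 pending]
  bind d := List List a
step 2: unify ((b -> a) -> (b -> Int)) ~ ((Int -> List List a) -> (Bool -> a))  [subst: {d:=List List a} | 0 pending]
  -> decompose arrow: push (b -> a)~(Int -> List List a), (b -> Int)~(Bool -> a)
step 3: unify (b -> a) ~ (Int -> List List a)  [subst: {d:=List List a} | 1 pending]
  -> decompose arrow: push b~Int, a~List List a
step 4: unify b ~ Int  [subst: {d:=List List a} | 2 pending]
  bind b := Int
step 5: unify a ~ List List a  [subst: {d:=List List a, b:=Int} | 1 pending]
  occurs-check fail: a in List List a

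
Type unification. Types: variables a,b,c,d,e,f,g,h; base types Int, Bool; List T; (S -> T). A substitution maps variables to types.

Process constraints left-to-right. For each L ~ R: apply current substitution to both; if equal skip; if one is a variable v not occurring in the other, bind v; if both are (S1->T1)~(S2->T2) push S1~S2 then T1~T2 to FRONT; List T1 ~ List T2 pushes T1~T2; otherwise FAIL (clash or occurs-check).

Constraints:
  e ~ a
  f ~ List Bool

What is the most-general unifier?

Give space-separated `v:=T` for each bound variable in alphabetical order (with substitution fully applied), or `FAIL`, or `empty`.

Answer: e:=a f:=List Bool

Derivation:
step 1: unify e ~ a  [subst: {-} | 1 pending]
  bind e := a
step 2: unify f ~ List Bool  [subst: {e:=a} | 0 pending]
  bind f := List Bool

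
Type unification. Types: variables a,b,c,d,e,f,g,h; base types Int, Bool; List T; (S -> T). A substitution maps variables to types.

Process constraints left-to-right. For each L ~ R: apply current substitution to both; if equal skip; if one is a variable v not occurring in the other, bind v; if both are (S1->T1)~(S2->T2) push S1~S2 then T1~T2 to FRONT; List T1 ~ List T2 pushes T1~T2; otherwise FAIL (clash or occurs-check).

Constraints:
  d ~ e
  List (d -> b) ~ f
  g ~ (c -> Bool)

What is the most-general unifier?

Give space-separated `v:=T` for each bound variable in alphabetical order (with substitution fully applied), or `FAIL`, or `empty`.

step 1: unify d ~ e  [subst: {-} | 2 pending]
  bind d := e
step 2: unify List (e -> b) ~ f  [subst: {d:=e} | 1 pending]
  bind f := List (e -> b)
step 3: unify g ~ (c -> Bool)  [subst: {d:=e, f:=List (e -> b)} | 0 pending]
  bind g := (c -> Bool)

Answer: d:=e f:=List (e -> b) g:=(c -> Bool)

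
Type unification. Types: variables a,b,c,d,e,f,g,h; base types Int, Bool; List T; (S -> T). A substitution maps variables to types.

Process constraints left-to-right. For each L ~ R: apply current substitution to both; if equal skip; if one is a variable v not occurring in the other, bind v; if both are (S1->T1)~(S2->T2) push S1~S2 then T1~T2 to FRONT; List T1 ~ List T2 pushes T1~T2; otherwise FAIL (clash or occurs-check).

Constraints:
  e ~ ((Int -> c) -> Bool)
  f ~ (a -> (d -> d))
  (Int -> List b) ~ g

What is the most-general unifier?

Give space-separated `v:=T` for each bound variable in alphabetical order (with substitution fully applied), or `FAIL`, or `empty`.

Answer: e:=((Int -> c) -> Bool) f:=(a -> (d -> d)) g:=(Int -> List b)

Derivation:
step 1: unify e ~ ((Int -> c) -> Bool)  [subst: {-} | 2 pending]
  bind e := ((Int -> c) -> Bool)
step 2: unify f ~ (a -> (d -> d))  [subst: {e:=((Int -> c) -> Bool)} | 1 pending]
  bind f := (a -> (d -> d))
step 3: unify (Int -> List b) ~ g  [subst: {e:=((Int -> c) -> Bool), f:=(a -> (d -> d))} | 0 pending]
  bind g := (Int -> List b)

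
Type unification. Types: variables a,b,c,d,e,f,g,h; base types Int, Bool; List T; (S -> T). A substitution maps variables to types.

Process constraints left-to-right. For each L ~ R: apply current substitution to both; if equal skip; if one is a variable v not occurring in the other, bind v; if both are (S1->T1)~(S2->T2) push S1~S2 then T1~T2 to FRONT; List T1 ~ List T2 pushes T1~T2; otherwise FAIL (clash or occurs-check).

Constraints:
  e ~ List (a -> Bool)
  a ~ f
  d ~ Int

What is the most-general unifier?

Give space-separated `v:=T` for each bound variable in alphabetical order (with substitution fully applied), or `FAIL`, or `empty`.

step 1: unify e ~ List (a -> Bool)  [subst: {-} | 2 pending]
  bind e := List (a -> Bool)
step 2: unify a ~ f  [subst: {e:=List (a -> Bool)} | 1 pending]
  bind a := f
step 3: unify d ~ Int  [subst: {e:=List (a -> Bool), a:=f} | 0 pending]
  bind d := Int

Answer: a:=f d:=Int e:=List (f -> Bool)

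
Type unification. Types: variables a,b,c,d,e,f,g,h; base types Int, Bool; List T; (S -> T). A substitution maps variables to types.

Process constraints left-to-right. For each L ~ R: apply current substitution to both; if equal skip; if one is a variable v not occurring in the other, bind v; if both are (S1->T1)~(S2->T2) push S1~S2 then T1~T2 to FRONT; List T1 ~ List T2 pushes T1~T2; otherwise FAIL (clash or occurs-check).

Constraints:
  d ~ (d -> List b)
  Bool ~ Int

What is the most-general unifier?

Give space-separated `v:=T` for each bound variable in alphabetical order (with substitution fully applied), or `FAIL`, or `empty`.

Answer: FAIL

Derivation:
step 1: unify d ~ (d -> List b)  [subst: {-} | 1 pending]
  occurs-check fail: d in (d -> List b)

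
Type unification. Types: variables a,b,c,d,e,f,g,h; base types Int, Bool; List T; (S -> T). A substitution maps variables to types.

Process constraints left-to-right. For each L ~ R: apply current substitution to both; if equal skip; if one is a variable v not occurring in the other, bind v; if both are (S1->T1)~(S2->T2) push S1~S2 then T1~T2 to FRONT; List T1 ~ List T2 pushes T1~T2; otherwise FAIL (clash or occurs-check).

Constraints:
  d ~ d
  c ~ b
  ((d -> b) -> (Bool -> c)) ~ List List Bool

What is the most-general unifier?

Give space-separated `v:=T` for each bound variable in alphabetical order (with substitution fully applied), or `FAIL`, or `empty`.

step 1: unify d ~ d  [subst: {-} | 2 pending]
  -> identical, skip
step 2: unify c ~ b  [subst: {-} | 1 pending]
  bind c := b
step 3: unify ((d -> b) -> (Bool -> b)) ~ List List Bool  [subst: {c:=b} | 0 pending]
  clash: ((d -> b) -> (Bool -> b)) vs List List Bool

Answer: FAIL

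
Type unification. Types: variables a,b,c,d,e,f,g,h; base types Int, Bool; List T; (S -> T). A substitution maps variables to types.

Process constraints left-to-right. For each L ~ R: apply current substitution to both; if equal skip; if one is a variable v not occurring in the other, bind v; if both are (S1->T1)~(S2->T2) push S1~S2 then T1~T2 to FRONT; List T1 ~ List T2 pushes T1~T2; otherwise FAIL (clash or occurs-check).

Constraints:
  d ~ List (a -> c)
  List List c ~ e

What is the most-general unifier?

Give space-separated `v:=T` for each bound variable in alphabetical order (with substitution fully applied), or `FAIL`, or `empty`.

step 1: unify d ~ List (a -> c)  [subst: {-} | 1 pending]
  bind d := List (a -> c)
step 2: unify List List c ~ e  [subst: {d:=List (a -> c)} | 0 pending]
  bind e := List List c

Answer: d:=List (a -> c) e:=List List c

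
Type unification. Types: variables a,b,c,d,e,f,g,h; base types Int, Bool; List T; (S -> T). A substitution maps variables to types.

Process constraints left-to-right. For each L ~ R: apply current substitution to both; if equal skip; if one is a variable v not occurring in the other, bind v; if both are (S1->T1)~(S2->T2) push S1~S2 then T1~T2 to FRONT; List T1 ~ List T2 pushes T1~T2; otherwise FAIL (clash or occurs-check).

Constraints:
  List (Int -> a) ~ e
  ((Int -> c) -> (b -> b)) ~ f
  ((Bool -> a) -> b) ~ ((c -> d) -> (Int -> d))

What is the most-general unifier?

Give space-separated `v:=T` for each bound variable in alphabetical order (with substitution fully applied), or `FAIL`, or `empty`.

Answer: a:=d b:=(Int -> d) c:=Bool e:=List (Int -> d) f:=((Int -> Bool) -> ((Int -> d) -> (Int -> d)))

Derivation:
step 1: unify List (Int -> a) ~ e  [subst: {-} | 2 pending]
  bind e := List (Int -> a)
step 2: unify ((Int -> c) -> (b -> b)) ~ f  [subst: {e:=List (Int -> a)} | 1 pending]
  bind f := ((Int -> c) -> (b -> b))
step 3: unify ((Bool -> a) -> b) ~ ((c -> d) -> (Int -> d))  [subst: {e:=List (Int -> a), f:=((Int -> c) -> (b -> b))} | 0 pending]
  -> decompose arrow: push (Bool -> a)~(c -> d), b~(Int -> d)
step 4: unify (Bool -> a) ~ (c -> d)  [subst: {e:=List (Int -> a), f:=((Int -> c) -> (b -> b))} | 1 pending]
  -> decompose arrow: push Bool~c, a~d
step 5: unify Bool ~ c  [subst: {e:=List (Int -> a), f:=((Int -> c) -> (b -> b))} | 2 pending]
  bind c := Bool
step 6: unify a ~ d  [subst: {e:=List (Int -> a), f:=((Int -> c) -> (b -> b)), c:=Bool} | 1 pending]
  bind a := d
step 7: unify b ~ (Int -> d)  [subst: {e:=List (Int -> a), f:=((Int -> c) -> (b -> b)), c:=Bool, a:=d} | 0 pending]
  bind b := (Int -> d)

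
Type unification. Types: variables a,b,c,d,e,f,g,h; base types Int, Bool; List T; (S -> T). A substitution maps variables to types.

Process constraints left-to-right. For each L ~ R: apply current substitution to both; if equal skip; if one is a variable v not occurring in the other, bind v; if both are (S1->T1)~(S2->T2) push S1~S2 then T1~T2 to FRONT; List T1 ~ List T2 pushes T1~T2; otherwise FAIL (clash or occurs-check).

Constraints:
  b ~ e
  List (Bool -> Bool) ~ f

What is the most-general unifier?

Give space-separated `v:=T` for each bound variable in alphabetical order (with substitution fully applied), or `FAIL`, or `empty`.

step 1: unify b ~ e  [subst: {-} | 1 pending]
  bind b := e
step 2: unify List (Bool -> Bool) ~ f  [subst: {b:=e} | 0 pending]
  bind f := List (Bool -> Bool)

Answer: b:=e f:=List (Bool -> Bool)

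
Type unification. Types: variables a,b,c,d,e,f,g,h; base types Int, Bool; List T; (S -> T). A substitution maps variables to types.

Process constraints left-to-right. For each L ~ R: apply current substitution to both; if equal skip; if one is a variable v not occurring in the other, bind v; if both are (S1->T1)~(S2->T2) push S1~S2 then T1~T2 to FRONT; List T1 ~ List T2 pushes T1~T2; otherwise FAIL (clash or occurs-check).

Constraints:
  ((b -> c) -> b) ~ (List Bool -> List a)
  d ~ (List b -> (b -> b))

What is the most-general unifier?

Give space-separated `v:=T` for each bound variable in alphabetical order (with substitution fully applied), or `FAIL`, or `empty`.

Answer: FAIL

Derivation:
step 1: unify ((b -> c) -> b) ~ (List Bool -> List a)  [subst: {-} | 1 pending]
  -> decompose arrow: push (b -> c)~List Bool, b~List a
step 2: unify (b -> c) ~ List Bool  [subst: {-} | 2 pending]
  clash: (b -> c) vs List Bool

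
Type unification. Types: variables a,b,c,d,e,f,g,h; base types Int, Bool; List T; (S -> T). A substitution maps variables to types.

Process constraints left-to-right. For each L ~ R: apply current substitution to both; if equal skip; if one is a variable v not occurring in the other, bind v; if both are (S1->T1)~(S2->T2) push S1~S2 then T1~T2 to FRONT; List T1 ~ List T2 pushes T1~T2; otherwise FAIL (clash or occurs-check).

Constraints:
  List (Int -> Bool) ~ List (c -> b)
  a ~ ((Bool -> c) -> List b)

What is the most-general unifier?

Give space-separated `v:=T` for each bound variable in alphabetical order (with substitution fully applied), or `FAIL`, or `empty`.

Answer: a:=((Bool -> Int) -> List Bool) b:=Bool c:=Int

Derivation:
step 1: unify List (Int -> Bool) ~ List (c -> b)  [subst: {-} | 1 pending]
  -> decompose List: push (Int -> Bool)~(c -> b)
step 2: unify (Int -> Bool) ~ (c -> b)  [subst: {-} | 1 pending]
  -> decompose arrow: push Int~c, Bool~b
step 3: unify Int ~ c  [subst: {-} | 2 pending]
  bind c := Int
step 4: unify Bool ~ b  [subst: {c:=Int} | 1 pending]
  bind b := Bool
step 5: unify a ~ ((Bool -> Int) -> List Bool)  [subst: {c:=Int, b:=Bool} | 0 pending]
  bind a := ((Bool -> Int) -> List Bool)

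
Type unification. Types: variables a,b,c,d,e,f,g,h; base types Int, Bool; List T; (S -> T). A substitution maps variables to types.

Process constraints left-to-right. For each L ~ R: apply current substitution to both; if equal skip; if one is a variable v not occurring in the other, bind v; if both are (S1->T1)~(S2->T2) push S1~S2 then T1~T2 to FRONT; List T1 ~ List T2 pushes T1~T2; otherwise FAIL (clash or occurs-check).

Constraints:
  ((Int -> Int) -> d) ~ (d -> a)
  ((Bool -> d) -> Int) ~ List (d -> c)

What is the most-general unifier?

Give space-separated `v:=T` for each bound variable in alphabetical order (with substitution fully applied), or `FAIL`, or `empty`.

Answer: FAIL

Derivation:
step 1: unify ((Int -> Int) -> d) ~ (d -> a)  [subst: {-} | 1 pending]
  -> decompose arrow: push (Int -> Int)~d, d~a
step 2: unify (Int -> Int) ~ d  [subst: {-} | 2 pending]
  bind d := (Int -> Int)
step 3: unify (Int -> Int) ~ a  [subst: {d:=(Int -> Int)} | 1 pending]
  bind a := (Int -> Int)
step 4: unify ((Bool -> (Int -> Int)) -> Int) ~ List ((Int -> Int) -> c)  [subst: {d:=(Int -> Int), a:=(Int -> Int)} | 0 pending]
  clash: ((Bool -> (Int -> Int)) -> Int) vs List ((Int -> Int) -> c)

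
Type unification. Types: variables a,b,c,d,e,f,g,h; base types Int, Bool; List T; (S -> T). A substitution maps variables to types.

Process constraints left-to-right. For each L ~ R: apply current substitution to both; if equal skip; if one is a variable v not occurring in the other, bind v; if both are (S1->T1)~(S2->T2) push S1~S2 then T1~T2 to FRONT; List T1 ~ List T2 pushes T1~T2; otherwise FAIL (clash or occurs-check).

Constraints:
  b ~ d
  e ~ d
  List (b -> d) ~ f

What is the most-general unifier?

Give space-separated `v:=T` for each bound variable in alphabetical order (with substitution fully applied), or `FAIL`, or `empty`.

Answer: b:=d e:=d f:=List (d -> d)

Derivation:
step 1: unify b ~ d  [subst: {-} | 2 pending]
  bind b := d
step 2: unify e ~ d  [subst: {b:=d} | 1 pending]
  bind e := d
step 3: unify List (d -> d) ~ f  [subst: {b:=d, e:=d} | 0 pending]
  bind f := List (d -> d)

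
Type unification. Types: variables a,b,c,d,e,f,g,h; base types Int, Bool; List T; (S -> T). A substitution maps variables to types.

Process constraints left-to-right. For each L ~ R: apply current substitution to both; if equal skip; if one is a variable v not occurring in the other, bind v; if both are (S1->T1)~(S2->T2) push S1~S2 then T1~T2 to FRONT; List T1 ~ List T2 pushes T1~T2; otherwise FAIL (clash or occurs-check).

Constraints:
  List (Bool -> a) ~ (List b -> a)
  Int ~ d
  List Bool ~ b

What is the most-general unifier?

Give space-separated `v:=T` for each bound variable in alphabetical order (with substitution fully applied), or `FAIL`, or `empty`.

Answer: FAIL

Derivation:
step 1: unify List (Bool -> a) ~ (List b -> a)  [subst: {-} | 2 pending]
  clash: List (Bool -> a) vs (List b -> a)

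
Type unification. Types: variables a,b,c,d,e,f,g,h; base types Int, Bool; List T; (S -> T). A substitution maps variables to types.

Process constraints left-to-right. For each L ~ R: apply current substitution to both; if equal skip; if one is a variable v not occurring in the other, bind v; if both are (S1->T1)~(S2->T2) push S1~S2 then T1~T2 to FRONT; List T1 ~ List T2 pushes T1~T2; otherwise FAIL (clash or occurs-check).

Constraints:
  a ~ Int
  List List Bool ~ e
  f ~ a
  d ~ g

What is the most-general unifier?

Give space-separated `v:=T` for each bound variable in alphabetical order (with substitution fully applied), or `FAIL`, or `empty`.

Answer: a:=Int d:=g e:=List List Bool f:=Int

Derivation:
step 1: unify a ~ Int  [subst: {-} | 3 pending]
  bind a := Int
step 2: unify List List Bool ~ e  [subst: {a:=Int} | 2 pending]
  bind e := List List Bool
step 3: unify f ~ Int  [subst: {a:=Int, e:=List List Bool} | 1 pending]
  bind f := Int
step 4: unify d ~ g  [subst: {a:=Int, e:=List List Bool, f:=Int} | 0 pending]
  bind d := g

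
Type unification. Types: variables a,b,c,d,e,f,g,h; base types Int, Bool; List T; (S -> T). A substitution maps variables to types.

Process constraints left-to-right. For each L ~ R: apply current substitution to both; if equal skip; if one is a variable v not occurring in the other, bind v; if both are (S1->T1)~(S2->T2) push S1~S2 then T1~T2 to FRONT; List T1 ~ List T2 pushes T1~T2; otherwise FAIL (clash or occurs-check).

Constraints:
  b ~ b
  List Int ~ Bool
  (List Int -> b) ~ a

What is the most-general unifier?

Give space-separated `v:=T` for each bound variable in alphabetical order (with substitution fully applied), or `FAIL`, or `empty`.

step 1: unify b ~ b  [subst: {-} | 2 pending]
  -> identical, skip
step 2: unify List Int ~ Bool  [subst: {-} | 1 pending]
  clash: List Int vs Bool

Answer: FAIL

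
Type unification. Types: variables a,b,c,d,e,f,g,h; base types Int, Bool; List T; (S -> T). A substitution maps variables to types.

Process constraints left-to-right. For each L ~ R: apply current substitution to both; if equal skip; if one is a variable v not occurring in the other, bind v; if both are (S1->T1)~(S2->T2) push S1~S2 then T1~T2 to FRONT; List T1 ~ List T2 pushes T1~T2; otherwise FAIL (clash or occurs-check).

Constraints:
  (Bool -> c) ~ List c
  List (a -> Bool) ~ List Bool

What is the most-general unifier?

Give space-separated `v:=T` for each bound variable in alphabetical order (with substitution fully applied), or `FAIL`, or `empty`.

step 1: unify (Bool -> c) ~ List c  [subst: {-} | 1 pending]
  clash: (Bool -> c) vs List c

Answer: FAIL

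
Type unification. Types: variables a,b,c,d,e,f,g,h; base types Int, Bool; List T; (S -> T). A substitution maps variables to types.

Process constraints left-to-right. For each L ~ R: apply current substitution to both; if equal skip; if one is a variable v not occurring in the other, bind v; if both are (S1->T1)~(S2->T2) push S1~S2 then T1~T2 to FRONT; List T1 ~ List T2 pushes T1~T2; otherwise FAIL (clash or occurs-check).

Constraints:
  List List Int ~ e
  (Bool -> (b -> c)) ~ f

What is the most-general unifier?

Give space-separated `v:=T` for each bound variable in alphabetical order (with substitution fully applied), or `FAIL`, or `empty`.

step 1: unify List List Int ~ e  [subst: {-} | 1 pending]
  bind e := List List Int
step 2: unify (Bool -> (b -> c)) ~ f  [subst: {e:=List List Int} | 0 pending]
  bind f := (Bool -> (b -> c))

Answer: e:=List List Int f:=(Bool -> (b -> c))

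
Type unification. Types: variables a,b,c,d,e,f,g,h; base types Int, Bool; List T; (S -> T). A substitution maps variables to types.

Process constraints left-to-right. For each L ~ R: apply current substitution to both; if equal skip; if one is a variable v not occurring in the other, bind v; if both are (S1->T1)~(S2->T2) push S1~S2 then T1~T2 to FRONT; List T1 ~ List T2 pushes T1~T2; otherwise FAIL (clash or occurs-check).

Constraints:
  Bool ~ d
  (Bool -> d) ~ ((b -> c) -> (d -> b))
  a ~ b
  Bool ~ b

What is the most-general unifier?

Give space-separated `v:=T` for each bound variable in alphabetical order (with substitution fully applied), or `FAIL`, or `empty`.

step 1: unify Bool ~ d  [subst: {-} | 3 pending]
  bind d := Bool
step 2: unify (Bool -> Bool) ~ ((b -> c) -> (Bool -> b))  [subst: {d:=Bool} | 2 pending]
  -> decompose arrow: push Bool~(b -> c), Bool~(Bool -> b)
step 3: unify Bool ~ (b -> c)  [subst: {d:=Bool} | 3 pending]
  clash: Bool vs (b -> c)

Answer: FAIL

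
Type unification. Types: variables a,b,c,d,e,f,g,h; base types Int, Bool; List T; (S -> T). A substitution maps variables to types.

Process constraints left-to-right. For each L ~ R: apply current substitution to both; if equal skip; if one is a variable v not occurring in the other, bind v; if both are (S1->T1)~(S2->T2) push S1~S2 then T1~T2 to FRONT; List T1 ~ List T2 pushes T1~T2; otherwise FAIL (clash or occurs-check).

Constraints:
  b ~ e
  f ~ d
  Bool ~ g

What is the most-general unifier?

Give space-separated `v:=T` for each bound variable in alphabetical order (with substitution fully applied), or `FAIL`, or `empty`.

step 1: unify b ~ e  [subst: {-} | 2 pending]
  bind b := e
step 2: unify f ~ d  [subst: {b:=e} | 1 pending]
  bind f := d
step 3: unify Bool ~ g  [subst: {b:=e, f:=d} | 0 pending]
  bind g := Bool

Answer: b:=e f:=d g:=Bool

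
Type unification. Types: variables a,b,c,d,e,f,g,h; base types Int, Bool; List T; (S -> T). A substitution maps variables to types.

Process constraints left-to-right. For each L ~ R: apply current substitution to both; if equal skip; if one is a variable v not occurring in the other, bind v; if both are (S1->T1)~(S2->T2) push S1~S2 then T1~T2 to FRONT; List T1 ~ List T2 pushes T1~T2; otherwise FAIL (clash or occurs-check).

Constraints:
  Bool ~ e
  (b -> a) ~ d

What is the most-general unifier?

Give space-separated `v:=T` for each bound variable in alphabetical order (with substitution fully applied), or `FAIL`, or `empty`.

Answer: d:=(b -> a) e:=Bool

Derivation:
step 1: unify Bool ~ e  [subst: {-} | 1 pending]
  bind e := Bool
step 2: unify (b -> a) ~ d  [subst: {e:=Bool} | 0 pending]
  bind d := (b -> a)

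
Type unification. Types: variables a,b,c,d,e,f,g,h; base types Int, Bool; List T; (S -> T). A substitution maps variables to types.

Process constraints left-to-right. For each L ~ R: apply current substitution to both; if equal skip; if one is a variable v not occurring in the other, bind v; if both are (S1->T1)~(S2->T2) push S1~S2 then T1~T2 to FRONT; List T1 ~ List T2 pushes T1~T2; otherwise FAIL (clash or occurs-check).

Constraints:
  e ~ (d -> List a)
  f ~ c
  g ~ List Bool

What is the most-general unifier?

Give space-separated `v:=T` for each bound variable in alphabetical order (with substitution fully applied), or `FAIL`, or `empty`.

step 1: unify e ~ (d -> List a)  [subst: {-} | 2 pending]
  bind e := (d -> List a)
step 2: unify f ~ c  [subst: {e:=(d -> List a)} | 1 pending]
  bind f := c
step 3: unify g ~ List Bool  [subst: {e:=(d -> List a), f:=c} | 0 pending]
  bind g := List Bool

Answer: e:=(d -> List a) f:=c g:=List Bool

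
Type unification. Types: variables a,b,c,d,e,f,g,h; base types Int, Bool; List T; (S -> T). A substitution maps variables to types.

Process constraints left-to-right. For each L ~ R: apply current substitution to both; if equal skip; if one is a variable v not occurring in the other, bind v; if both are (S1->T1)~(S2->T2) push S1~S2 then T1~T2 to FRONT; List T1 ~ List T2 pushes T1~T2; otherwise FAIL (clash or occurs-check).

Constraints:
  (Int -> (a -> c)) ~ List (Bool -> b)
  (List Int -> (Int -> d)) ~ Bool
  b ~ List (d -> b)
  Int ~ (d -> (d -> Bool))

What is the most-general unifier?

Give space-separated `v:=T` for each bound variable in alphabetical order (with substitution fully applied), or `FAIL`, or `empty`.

step 1: unify (Int -> (a -> c)) ~ List (Bool -> b)  [subst: {-} | 3 pending]
  clash: (Int -> (a -> c)) vs List (Bool -> b)

Answer: FAIL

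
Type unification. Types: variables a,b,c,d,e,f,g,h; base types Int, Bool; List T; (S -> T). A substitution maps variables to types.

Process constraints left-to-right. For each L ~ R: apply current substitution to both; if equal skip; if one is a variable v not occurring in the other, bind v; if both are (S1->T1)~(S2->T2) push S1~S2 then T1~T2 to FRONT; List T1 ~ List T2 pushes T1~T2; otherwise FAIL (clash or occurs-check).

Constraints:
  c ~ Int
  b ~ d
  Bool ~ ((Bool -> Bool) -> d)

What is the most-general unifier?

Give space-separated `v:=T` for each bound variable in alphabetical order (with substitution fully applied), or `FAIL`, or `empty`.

Answer: FAIL

Derivation:
step 1: unify c ~ Int  [subst: {-} | 2 pending]
  bind c := Int
step 2: unify b ~ d  [subst: {c:=Int} | 1 pending]
  bind b := d
step 3: unify Bool ~ ((Bool -> Bool) -> d)  [subst: {c:=Int, b:=d} | 0 pending]
  clash: Bool vs ((Bool -> Bool) -> d)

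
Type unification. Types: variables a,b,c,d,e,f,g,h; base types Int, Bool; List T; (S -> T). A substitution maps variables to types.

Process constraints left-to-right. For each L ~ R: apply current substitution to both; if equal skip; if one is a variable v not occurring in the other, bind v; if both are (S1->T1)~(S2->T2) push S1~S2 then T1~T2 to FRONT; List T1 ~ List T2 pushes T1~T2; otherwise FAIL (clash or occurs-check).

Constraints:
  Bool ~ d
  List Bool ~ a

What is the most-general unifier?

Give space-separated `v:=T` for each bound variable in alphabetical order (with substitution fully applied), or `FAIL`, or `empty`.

Answer: a:=List Bool d:=Bool

Derivation:
step 1: unify Bool ~ d  [subst: {-} | 1 pending]
  bind d := Bool
step 2: unify List Bool ~ a  [subst: {d:=Bool} | 0 pending]
  bind a := List Bool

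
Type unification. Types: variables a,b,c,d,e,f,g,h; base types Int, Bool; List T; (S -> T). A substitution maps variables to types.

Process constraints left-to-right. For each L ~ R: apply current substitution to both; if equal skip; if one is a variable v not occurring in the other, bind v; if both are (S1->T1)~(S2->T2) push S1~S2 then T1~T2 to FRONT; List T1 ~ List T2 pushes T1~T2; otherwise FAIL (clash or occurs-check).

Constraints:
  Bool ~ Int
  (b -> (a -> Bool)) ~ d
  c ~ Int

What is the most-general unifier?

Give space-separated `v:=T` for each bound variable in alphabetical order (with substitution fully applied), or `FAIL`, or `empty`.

step 1: unify Bool ~ Int  [subst: {-} | 2 pending]
  clash: Bool vs Int

Answer: FAIL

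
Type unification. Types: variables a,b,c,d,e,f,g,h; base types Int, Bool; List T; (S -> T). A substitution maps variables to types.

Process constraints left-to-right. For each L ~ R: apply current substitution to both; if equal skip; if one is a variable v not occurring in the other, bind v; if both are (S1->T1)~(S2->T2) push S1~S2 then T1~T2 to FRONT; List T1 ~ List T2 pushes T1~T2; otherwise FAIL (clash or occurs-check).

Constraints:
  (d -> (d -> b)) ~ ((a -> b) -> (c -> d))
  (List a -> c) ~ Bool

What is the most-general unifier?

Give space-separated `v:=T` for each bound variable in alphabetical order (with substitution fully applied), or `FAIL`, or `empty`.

Answer: FAIL

Derivation:
step 1: unify (d -> (d -> b)) ~ ((a -> b) -> (c -> d))  [subst: {-} | 1 pending]
  -> decompose arrow: push d~(a -> b), (d -> b)~(c -> d)
step 2: unify d ~ (a -> b)  [subst: {-} | 2 pending]
  bind d := (a -> b)
step 3: unify ((a -> b) -> b) ~ (c -> (a -> b))  [subst: {d:=(a -> b)} | 1 pending]
  -> decompose arrow: push (a -> b)~c, b~(a -> b)
step 4: unify (a -> b) ~ c  [subst: {d:=(a -> b)} | 2 pending]
  bind c := (a -> b)
step 5: unify b ~ (a -> b)  [subst: {d:=(a -> b), c:=(a -> b)} | 1 pending]
  occurs-check fail: b in (a -> b)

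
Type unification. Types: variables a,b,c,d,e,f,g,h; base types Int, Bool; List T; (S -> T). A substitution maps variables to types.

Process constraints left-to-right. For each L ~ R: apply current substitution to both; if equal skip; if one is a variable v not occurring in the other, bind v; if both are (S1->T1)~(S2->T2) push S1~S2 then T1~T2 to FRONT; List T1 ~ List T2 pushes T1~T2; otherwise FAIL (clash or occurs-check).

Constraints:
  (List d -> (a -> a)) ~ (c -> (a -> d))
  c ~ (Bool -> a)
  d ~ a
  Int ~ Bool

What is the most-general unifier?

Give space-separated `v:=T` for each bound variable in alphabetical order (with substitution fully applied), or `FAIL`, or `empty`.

step 1: unify (List d -> (a -> a)) ~ (c -> (a -> d))  [subst: {-} | 3 pending]
  -> decompose arrow: push List d~c, (a -> a)~(a -> d)
step 2: unify List d ~ c  [subst: {-} | 4 pending]
  bind c := List d
step 3: unify (a -> a) ~ (a -> d)  [subst: {c:=List d} | 3 pending]
  -> decompose arrow: push a~a, a~d
step 4: unify a ~ a  [subst: {c:=List d} | 4 pending]
  -> identical, skip
step 5: unify a ~ d  [subst: {c:=List d} | 3 pending]
  bind a := d
step 6: unify List d ~ (Bool -> d)  [subst: {c:=List d, a:=d} | 2 pending]
  clash: List d vs (Bool -> d)

Answer: FAIL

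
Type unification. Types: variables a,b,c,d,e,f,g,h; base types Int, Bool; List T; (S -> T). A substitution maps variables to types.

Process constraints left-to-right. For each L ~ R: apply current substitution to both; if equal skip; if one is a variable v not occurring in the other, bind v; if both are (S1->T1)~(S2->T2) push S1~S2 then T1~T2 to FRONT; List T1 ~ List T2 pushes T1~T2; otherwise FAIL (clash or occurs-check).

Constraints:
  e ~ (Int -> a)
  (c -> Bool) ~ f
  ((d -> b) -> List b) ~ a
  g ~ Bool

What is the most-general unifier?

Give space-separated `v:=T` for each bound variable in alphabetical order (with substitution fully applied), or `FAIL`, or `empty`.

step 1: unify e ~ (Int -> a)  [subst: {-} | 3 pending]
  bind e := (Int -> a)
step 2: unify (c -> Bool) ~ f  [subst: {e:=(Int -> a)} | 2 pending]
  bind f := (c -> Bool)
step 3: unify ((d -> b) -> List b) ~ a  [subst: {e:=(Int -> a), f:=(c -> Bool)} | 1 pending]
  bind a := ((d -> b) -> List b)
step 4: unify g ~ Bool  [subst: {e:=(Int -> a), f:=(c -> Bool), a:=((d -> b) -> List b)} | 0 pending]
  bind g := Bool

Answer: a:=((d -> b) -> List b) e:=(Int -> ((d -> b) -> List b)) f:=(c -> Bool) g:=Bool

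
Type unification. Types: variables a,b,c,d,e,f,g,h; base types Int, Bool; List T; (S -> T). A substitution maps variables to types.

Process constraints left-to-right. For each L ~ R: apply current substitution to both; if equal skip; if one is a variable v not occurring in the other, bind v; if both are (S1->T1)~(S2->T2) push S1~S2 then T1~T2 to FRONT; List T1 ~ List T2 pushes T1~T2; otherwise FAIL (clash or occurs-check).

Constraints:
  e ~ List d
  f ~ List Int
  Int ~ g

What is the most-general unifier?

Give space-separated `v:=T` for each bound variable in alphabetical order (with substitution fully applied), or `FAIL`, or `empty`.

Answer: e:=List d f:=List Int g:=Int

Derivation:
step 1: unify e ~ List d  [subst: {-} | 2 pending]
  bind e := List d
step 2: unify f ~ List Int  [subst: {e:=List d} | 1 pending]
  bind f := List Int
step 3: unify Int ~ g  [subst: {e:=List d, f:=List Int} | 0 pending]
  bind g := Int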